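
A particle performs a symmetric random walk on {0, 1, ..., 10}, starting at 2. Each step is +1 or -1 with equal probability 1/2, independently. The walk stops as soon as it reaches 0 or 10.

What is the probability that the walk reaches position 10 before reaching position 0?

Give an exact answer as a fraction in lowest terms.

Answer: 1/5

Derivation:
Symmetric walk (p = 1/2): the harmonic-function argument gives P(hit 10 before 0 | start at 2) = a/N.
P = 2/10 = 1/5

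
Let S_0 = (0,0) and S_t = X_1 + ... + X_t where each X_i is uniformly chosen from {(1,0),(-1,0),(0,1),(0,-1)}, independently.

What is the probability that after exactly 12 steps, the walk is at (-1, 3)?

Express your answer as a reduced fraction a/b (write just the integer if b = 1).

Answer: 49005/2097152

Derivation:
Let h be the number of horizontal steps (so 12-h are vertical). To end at (-1,3) need (h-1)/2 right-steps and ((12-h)+3)/2 up-steps.
Sum over h with 1 ≤ h ≤ 9, h ≡ 1 (mod 2), 12-h ≡ 1 (mod 2):
h=1: C(12,1)·C(1,0)·C(11,7) = 12·1·330 = 3960
h=3: C(12,3)·C(3,1)·C(9,6) = 220·3·84 = 55440
h=5: C(12,5)·C(5,2)·C(7,5) = 792·10·21 = 166320
h=7: C(12,7)·C(7,3)·C(5,4) = 792·35·5 = 138600
h=9: C(12,9)·C(9,4)·C(3,3) = 220·126·1 = 27720
Total favorable: 392040
Total paths: 4^12 = 16777216
P = 392040/16777216 = 49005/2097152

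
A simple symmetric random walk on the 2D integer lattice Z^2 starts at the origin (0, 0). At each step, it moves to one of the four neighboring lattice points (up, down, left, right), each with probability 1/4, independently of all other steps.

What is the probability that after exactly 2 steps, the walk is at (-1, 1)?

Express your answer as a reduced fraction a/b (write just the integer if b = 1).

Answer: 1/8

Derivation:
Let h be the number of horizontal steps (so 2-h are vertical). To end at (-1,1) need (h-1)/2 right-steps and ((2-h)+1)/2 up-steps.
Sum over h with 1 ≤ h ≤ 1, h ≡ 1 (mod 2), 2-h ≡ 1 (mod 2):
h=1: C(2,1)·C(1,0)·C(1,1) = 2·1·1 = 2
Total favorable: 2
Total paths: 4^2 = 16
P = 2/16 = 1/8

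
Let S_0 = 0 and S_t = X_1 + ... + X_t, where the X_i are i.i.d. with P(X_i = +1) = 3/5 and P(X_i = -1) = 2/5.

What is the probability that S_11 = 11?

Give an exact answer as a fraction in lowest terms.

To reach position 11 after 11 steps: need 11 steps of +1 and 0 steps of -1.
Number of such sequences: C(11,11) = 1
Each has probability (3/5)^11 · (2/5)^0 = 177147/48828125
P = 1 · 177147/48828125 = 177147/48828125

Answer: 177147/48828125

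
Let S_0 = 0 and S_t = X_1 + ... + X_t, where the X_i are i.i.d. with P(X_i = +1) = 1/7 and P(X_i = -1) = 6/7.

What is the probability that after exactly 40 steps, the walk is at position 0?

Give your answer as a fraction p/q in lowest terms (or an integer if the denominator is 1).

To be at 0 after 40 steps: need exactly 20 steps of +1 and 20 of -1.
Number of such sequences: C(40,20) = 137846528820
Each has probability (1/7)^20 · (6/7)^20 = 3656158440062976/6366805760909027985741435139224001
P = 137846528820 · 3656158440062976/6366805760909027985741435139224001 = 71998392825518180542709760/909543680129861140820205019889143

Answer: 71998392825518180542709760/909543680129861140820205019889143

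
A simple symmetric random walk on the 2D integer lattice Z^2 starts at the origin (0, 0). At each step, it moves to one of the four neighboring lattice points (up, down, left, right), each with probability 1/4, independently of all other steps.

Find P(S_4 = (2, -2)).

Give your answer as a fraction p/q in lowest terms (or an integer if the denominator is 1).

Answer: 3/128

Derivation:
Let h be the number of horizontal steps (so 4-h are vertical). To end at (2,-2) need (h+2)/2 right-steps and ((4-h)-2)/2 up-steps.
Sum over h with 2 ≤ h ≤ 2, h ≡ 0 (mod 2), 4-h ≡ 0 (mod 2):
h=2: C(4,2)·C(2,2)·C(2,0) = 6·1·1 = 6
Total favorable: 6
Total paths: 4^4 = 256
P = 6/256 = 3/128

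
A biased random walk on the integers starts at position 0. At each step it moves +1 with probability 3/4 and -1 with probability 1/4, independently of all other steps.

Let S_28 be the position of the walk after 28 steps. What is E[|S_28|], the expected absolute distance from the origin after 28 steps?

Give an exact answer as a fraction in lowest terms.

S_28 takes values m ≡ 0 (mod 2) with |m| ≤ 28; P(S_28=m) = C(28,(28+m)/2) · (3/4)^((28+m)/2) · (1/4)^((28-m)/2).
Distribution: P(S=-28)=1/72057594037927936, P(S=-26)=21/18014398509481984, P(S=-24)=1701/36028797018963968, P(S=-22)=22113/18014398509481984, P(S=-20)=1658475/72057594037927936, P(S=-18)=2985255/9007199254740992, P(S=-16)=68660865/18014398509481984, P(S=-14)=323686935/9007199254740992, P(S=-12)=20392276905/72057594037927936, P(S=-10)=33987128175/18014398509481984, P(S=-8)=387453261195/36028797018963968, P(S=-6)=951021641115/18014398509481984, P(S=-4)=16167367898955/72057594037927936, P(S=-2)=3730931053605/4503599627370496, P(S=0)=23984556773175/9007199254740992, P(S=2)=33578379482445/4503599627370496, P(S=4)=1309556799815355/72057594037927936, P(S=6)=693294776372835/18014398509481984, P(S=8)=2542080846700395/36028797018963968, P(S=10)=2006905931605575/18014398509481984, P(S=12)=10837292030670105/72057594037927936, P(S=14)=1548184575810015/9007199254740992, P(S=16)=2955625099273665/18014398509481984, P(S=18)=1156548951889695/9007199254740992, P(S=20)=5782744759448475/72057594037927936, P(S=22)=693929371133817/18014398509481984, P(S=24)=480412641554181/36028797018963968, P(S=26)=53379182394909/18014398509481984, P(S=28)=22876792454961/72057594037927936
E[|S_28|] = Σ_m |m|·P(S_28=m) = 31538617912945661/2251799813685248

Answer: 31538617912945661/2251799813685248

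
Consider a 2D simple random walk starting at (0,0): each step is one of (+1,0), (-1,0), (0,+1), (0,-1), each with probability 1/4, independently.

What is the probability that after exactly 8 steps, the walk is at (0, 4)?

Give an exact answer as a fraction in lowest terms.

Let h be the number of horizontal steps (so 8-h are vertical). To end at (0,4) need (h+0)/2 right-steps and ((8-h)+4)/2 up-steps.
Sum over h with 0 ≤ h ≤ 4, h ≡ 0 (mod 2), 8-h ≡ 0 (mod 2):
h=0: C(8,0)·C(0,0)·C(8,6) = 1·1·28 = 28
h=2: C(8,2)·C(2,1)·C(6,5) = 28·2·6 = 336
h=4: C(8,4)·C(4,2)·C(4,4) = 70·6·1 = 420
Total favorable: 784
Total paths: 4^8 = 65536
P = 784/65536 = 49/4096

Answer: 49/4096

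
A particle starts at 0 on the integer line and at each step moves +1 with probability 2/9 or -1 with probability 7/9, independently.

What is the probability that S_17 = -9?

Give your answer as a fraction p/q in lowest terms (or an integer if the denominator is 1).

Answer: 3689533516298560/16677181699666569

Derivation:
To reach position -9 after 17 steps: need 4 steps of +1 and 13 steps of -1.
Number of such sequences: C(17,4) = 2380
Each has probability (2/9)^4 · (7/9)^13 = 1550224166512/16677181699666569
P = 2380 · 1550224166512/16677181699666569 = 3689533516298560/16677181699666569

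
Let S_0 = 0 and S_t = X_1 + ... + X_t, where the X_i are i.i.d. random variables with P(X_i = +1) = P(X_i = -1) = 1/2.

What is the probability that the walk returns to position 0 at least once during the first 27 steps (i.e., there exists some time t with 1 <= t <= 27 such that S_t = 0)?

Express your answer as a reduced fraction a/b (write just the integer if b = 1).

Answer: 7088533/8388608

Derivation:
Count via complement. Let g(t,s) = #length-t paths at position s with S_1..S_t all ≠ 0.
g(t,s) = g(t-1,s-1) + g(t-1,s+1) for s ≠ 0; g(t,0) = 0.
t=0: g(0,0)=1
t=1: g(1,-1)=1 g(1,1)=1
t=2: g(2,-2)=1 g(2,2)=1
t=3: g(3,-3)=1 g(3,-1)=1 g(3,1)=1 g(3,3)=1
t=4: g(4,-4)=1 g(4,-2)=2 g(4,2)=2 g(4,4)=1
t=5: g(5,-5)=1 g(5,-3)=3 g(5,-1)=2 g(5,1)=2 g(5,3)=3 g(5,5)=1
t=6: g(6,-6)=1 g(6,-4)=4 g(6,-2)=5 g(6,2)=5 g(6,4)=4 g(6,6)=1
t=7: g(7,-7)=1 g(7,-5)=5 g(7,-3)=9 g(7,-1)=5 g(7,1)=5 g(7,3)=9 g(7,5)=5 g(7,7)=1
t=8: g(8,-8)=1 g(8,-6)=6 g(8,-4)=14 g(8,-2)=14 g(8,2)=14 g(8,4)=14 g(8,6)=6 g(8,8)=1
t=9: g(9,-9)=1 g(9,-7)=7 g(9,-5)=20 g(9,-3)=28 g(9,-1)=14 g(9,1)=14 g(9,3)=28 g(9,5)=20 g(9,7)=7 g(9,9)=1
t=10: g(10,-10)=1 g(10,-8)=8 g(10,-6)=27 g(10,-4)=48 g(10,-2)=42 g(10,2)=42 g(10,4)=48 g(10,6)=27 g(10,8)=8 g(10,10)=1
t=11: g(11,-11)=1 g(11,-9)=9 g(11,-7)=35 g(11,-5)=75 g(11,-3)=90 g(11,-1)=42 g(11,1)=42 g(11,3)=90 g(11,5)=75 g(11,7)=35 g(11,9)=9 g(11,11)=1
t=12: g(12,-12)=1 g(12,-10)=10 g(12,-8)=44 g(12,-6)=110 g(12,-4)=165 g(12,-2)=132 g(12,2)=132 g(12,4)=165 g(12,6)=110 g(12,8)=44 g(12,10)=10 g(12,12)=1
t=13: g(13,-13)=1 g(13,-11)=11 g(13,-9)=54 g(13,-7)=154 g(13,-5)=275 g(13,-3)=297 g(13,-1)=132 g(13,1)=132 g(13,3)=297 g(13,5)=275 g(13,7)=154 g(13,9)=54 g(13,11)=11 g(13,13)=1
t=14: g(14,-14)=1 g(14,-12)=12 g(14,-10)=65 g(14,-8)=208 g(14,-6)=429 g(14,-4)=572 g(14,-2)=429 g(14,2)=429 g(14,4)=572 g(14,6)=429 g(14,8)=208 g(14,10)=65 g(14,12)=12 g(14,14)=1
t=15: g(15,-15)=1 g(15,-13)=13 g(15,-11)=77 g(15,-9)=273 g(15,-7)=637 g(15,-5)=1001 g(15,-3)=1001 g(15,-1)=429 g(15,1)=429 g(15,3)=1001 g(15,5)=1001 g(15,7)=637 g(15,9)=273 g(15,11)=77 g(15,13)=13 g(15,15)=1
t=16: g(16,-16)=1 g(16,-14)=14 g(16,-12)=90 g(16,-10)=350 g(16,-8)=910 g(16,-6)=1638 g(16,-4)=2002 g(16,-2)=1430 g(16,2)=1430 g(16,4)=2002 g(16,6)=1638 g(16,8)=910 g(16,10)=350 g(16,12)=90 g(16,14)=14 g(16,16)=1
t=17: g(17,-17)=1 g(17,-15)=15 g(17,-13)=104 g(17,-11)=440 g(17,-9)=1260 g(17,-7)=2548 g(17,-5)=3640 g(17,-3)=3432 g(17,-1)=1430 g(17,1)=1430 g(17,3)=3432 g(17,5)=3640 g(17,7)=2548 g(17,9)=1260 g(17,11)=440 g(17,13)=104 g(17,15)=15 g(17,17)=1
t=18: g(18,-18)=1 g(18,-16)=16 g(18,-14)=119 g(18,-12)=544 g(18,-10)=1700 g(18,-8)=3808 g(18,-6)=6188 g(18,-4)=7072 g(18,-2)=4862 g(18,2)=4862 g(18,4)=7072 g(18,6)=6188 g(18,8)=3808 g(18,10)=1700 g(18,12)=544 g(18,14)=119 g(18,16)=16 g(18,18)=1
t=19: g(19,-19)=1 g(19,-17)=17 g(19,-15)=135 g(19,-13)=663 g(19,-11)=2244 g(19,-9)=5508 g(19,-7)=9996 g(19,-5)=13260 g(19,-3)=11934 g(19,-1)=4862 g(19,1)=4862 g(19,3)=11934 g(19,5)=13260 g(19,7)=9996 g(19,9)=5508 g(19,11)=2244 g(19,13)=663 g(19,15)=135 g(19,17)=17 g(19,19)=1
t=20: g(20,-20)=1 g(20,-18)=18 g(20,-16)=152 g(20,-14)=798 g(20,-12)=2907 g(20,-10)=7752 g(20,-8)=15504 g(20,-6)=23256 g(20,-4)=25194 g(20,-2)=16796 g(20,2)=16796 g(20,4)=25194 g(20,6)=23256 g(20,8)=15504 g(20,10)=7752 g(20,12)=2907 g(20,14)=798 g(20,16)=152 g(20,18)=18 g(20,20)=1
t=21: g(21,-21)=1 g(21,-19)=19 g(21,-17)=170 g(21,-15)=950 g(21,-13)=3705 g(21,-11)=10659 g(21,-9)=23256 g(21,-7)=38760 g(21,-5)=48450 g(21,-3)=41990 g(21,-1)=16796 g(21,1)=16796 g(21,3)=41990 g(21,5)=48450 g(21,7)=38760 g(21,9)=23256 g(21,11)=10659 g(21,13)=3705 g(21,15)=950 g(21,17)=170 g(21,19)=19 g(21,21)=1
t=22: g(22,-22)=1 g(22,-20)=20 g(22,-18)=189 g(22,-16)=1120 g(22,-14)=4655 g(22,-12)=14364 g(22,-10)=33915 g(22,-8)=62016 g(22,-6)=87210 g(22,-4)=90440 g(22,-2)=58786 g(22,2)=58786 g(22,4)=90440 g(22,6)=87210 g(22,8)=62016 g(22,10)=33915 g(22,12)=14364 g(22,14)=4655 g(22,16)=1120 g(22,18)=189 g(22,20)=20 g(22,22)=1
t=23: g(23,-23)=1 g(23,-21)=21 g(23,-19)=209 g(23,-17)=1309 g(23,-15)=5775 g(23,-13)=19019 g(23,-11)=48279 g(23,-9)=95931 g(23,-7)=149226 g(23,-5)=177650 g(23,-3)=149226 g(23,-1)=58786 g(23,1)=58786 g(23,3)=149226 g(23,5)=177650 g(23,7)=149226 g(23,9)=95931 g(23,11)=48279 g(23,13)=19019 g(23,15)=5775 g(23,17)=1309 g(23,19)=209 g(23,21)=21 g(23,23)=1
t=24: g(24,-24)=1 g(24,-22)=22 g(24,-20)=230 g(24,-18)=1518 g(24,-16)=7084 g(24,-14)=24794 g(24,-12)=67298 g(24,-10)=144210 g(24,-8)=245157 g(24,-6)=326876 g(24,-4)=326876 g(24,-2)=208012 g(24,2)=208012 g(24,4)=326876 g(24,6)=326876 g(24,8)=245157 g(24,10)=144210 g(24,12)=67298 g(24,14)=24794 g(24,16)=7084 g(24,18)=1518 g(24,20)=230 g(24,22)=22 g(24,24)=1
t=25: g(25,-25)=1 g(25,-23)=23 g(25,-21)=252 g(25,-19)=1748 g(25,-17)=8602 g(25,-15)=31878 g(25,-13)=92092 g(25,-11)=211508 g(25,-9)=389367 g(25,-7)=572033 g(25,-5)=653752 g(25,-3)=534888 g(25,-1)=208012 g(25,1)=208012 g(25,3)=534888 g(25,5)=653752 g(25,7)=572033 g(25,9)=389367 g(25,11)=211508 g(25,13)=92092 g(25,15)=31878 g(25,17)=8602 g(25,19)=1748 g(25,21)=252 g(25,23)=23 g(25,25)=1
t=26: g(26,-26)=1 g(26,-24)=24 g(26,-22)=275 g(26,-20)=2000 g(26,-18)=10350 g(26,-16)=40480 g(26,-14)=123970 g(26,-12)=303600 g(26,-10)=600875 g(26,-8)=961400 g(26,-6)=1225785 g(26,-4)=1188640 g(26,-2)=742900 g(26,2)=742900 g(26,4)=1188640 g(26,6)=1225785 g(26,8)=961400 g(26,10)=600875 g(26,12)=303600 g(26,14)=123970 g(26,16)=40480 g(26,18)=10350 g(26,20)=2000 g(26,22)=275 g(26,24)=24 g(26,26)=1
t=27: g(27,-27)=1 g(27,-25)=25 g(27,-23)=299 g(27,-21)=2275 g(27,-19)=12350 g(27,-17)=50830 g(27,-15)=164450 g(27,-13)=427570 g(27,-11)=904475 g(27,-9)=1562275 g(27,-7)=2187185 g(27,-5)=2414425 g(27,-3)=1931540 g(27,-1)=742900 g(27,1)=742900 g(27,3)=1931540 g(27,5)=2414425 g(27,7)=2187185 g(27,9)=1562275 g(27,11)=904475 g(27,13)=427570 g(27,15)=164450 g(27,17)=50830 g(27,19)=12350 g(27,21)=2275 g(27,23)=299 g(27,25)=25 g(27,27)=1
Paths never hitting 0: Σ_s g(27,s) = 20801200
Paths hitting 0: 2^27 - 20801200 = 113416528
P = 113416528/134217728 = 7088533/8388608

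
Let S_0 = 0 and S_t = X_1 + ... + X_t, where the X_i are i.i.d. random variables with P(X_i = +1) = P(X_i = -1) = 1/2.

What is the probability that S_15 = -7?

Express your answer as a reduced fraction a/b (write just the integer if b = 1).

Answer: 1365/32768

Derivation:
To reach position -7 after 15 steps: need 4 steps of +1 and 11 of -1.
Favorable paths: C(15,4) = 1365
Total paths: 2^15 = 32768
P = 1365/32768 = 1365/32768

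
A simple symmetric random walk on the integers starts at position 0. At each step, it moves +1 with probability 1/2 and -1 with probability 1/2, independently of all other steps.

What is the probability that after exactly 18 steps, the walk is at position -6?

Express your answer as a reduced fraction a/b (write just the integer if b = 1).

Answer: 4641/65536

Derivation:
To reach position -6 after 18 steps: need 6 steps of +1 and 12 of -1.
Favorable paths: C(18,6) = 18564
Total paths: 2^18 = 262144
P = 18564/262144 = 4641/65536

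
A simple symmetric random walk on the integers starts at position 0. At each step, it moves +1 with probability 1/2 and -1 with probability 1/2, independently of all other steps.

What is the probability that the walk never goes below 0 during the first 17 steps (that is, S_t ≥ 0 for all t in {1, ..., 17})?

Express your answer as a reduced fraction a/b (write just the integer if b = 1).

Let f(t,s) = #length-t paths at position s with S_1..S_t all ≥ 0.
f(t,s) = f(t-1,s-1) + f(t-1,s+1) for s ≥ 0; f(t,s) = 0 for s < 0.
t=0: f(0,0)=1
t=1: f(1,1)=1
t=2: f(2,0)=1 f(2,2)=1
t=3: f(3,1)=2 f(3,3)=1
t=4: f(4,0)=2 f(4,2)=3 f(4,4)=1
t=5: f(5,1)=5 f(5,3)=4 f(5,5)=1
t=6: f(6,0)=5 f(6,2)=9 f(6,4)=5 f(6,6)=1
t=7: f(7,1)=14 f(7,3)=14 f(7,5)=6 f(7,7)=1
t=8: f(8,0)=14 f(8,2)=28 f(8,4)=20 f(8,6)=7 f(8,8)=1
t=9: f(9,1)=42 f(9,3)=48 f(9,5)=27 f(9,7)=8 f(9,9)=1
t=10: f(10,0)=42 f(10,2)=90 f(10,4)=75 f(10,6)=35 f(10,8)=9 f(10,10)=1
t=11: f(11,1)=132 f(11,3)=165 f(11,5)=110 f(11,7)=44 f(11,9)=10 f(11,11)=1
t=12: f(12,0)=132 f(12,2)=297 f(12,4)=275 f(12,6)=154 f(12,8)=54 f(12,10)=11 f(12,12)=1
t=13: f(13,1)=429 f(13,3)=572 f(13,5)=429 f(13,7)=208 f(13,9)=65 f(13,11)=12 f(13,13)=1
t=14: f(14,0)=429 f(14,2)=1001 f(14,4)=1001 f(14,6)=637 f(14,8)=273 f(14,10)=77 f(14,12)=13 f(14,14)=1
t=15: f(15,1)=1430 f(15,3)=2002 f(15,5)=1638 f(15,7)=910 f(15,9)=350 f(15,11)=90 f(15,13)=14 f(15,15)=1
t=16: f(16,0)=1430 f(16,2)=3432 f(16,4)=3640 f(16,6)=2548 f(16,8)=1260 f(16,10)=440 f(16,12)=104 f(16,14)=15 f(16,16)=1
t=17: f(17,1)=4862 f(17,3)=7072 f(17,5)=6188 f(17,7)=3808 f(17,9)=1700 f(17,11)=544 f(17,13)=119 f(17,15)=16 f(17,17)=1
Σ_s f(17,s) = 24310
P = 24310/131072 = 12155/65536

Answer: 12155/65536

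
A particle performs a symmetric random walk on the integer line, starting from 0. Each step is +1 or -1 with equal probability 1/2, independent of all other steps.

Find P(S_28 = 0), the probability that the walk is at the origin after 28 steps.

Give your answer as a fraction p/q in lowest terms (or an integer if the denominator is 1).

To return to 0 after 28 steps: need exactly 14 steps of +1 and 14 of -1.
Favorable paths: C(28,14) = 40116600
Total paths: 2^28 = 268435456
P = 40116600/268435456 = 5014575/33554432

Answer: 5014575/33554432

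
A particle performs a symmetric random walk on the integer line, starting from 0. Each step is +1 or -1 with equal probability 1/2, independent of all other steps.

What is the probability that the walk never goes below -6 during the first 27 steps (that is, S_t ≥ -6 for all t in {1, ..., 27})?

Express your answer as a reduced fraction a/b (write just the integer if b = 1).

Let f(t,s) = #length-t paths at position s with S_1..S_t all ≥ -6.
f(t,s) = f(t-1,s-1) + f(t-1,s+1) for s ≥ -6; f(t,s) = 0 for s < -6.
t=0: f(0,0)=1
t=1: f(1,-1)=1 f(1,1)=1
t=2: f(2,-2)=1 f(2,0)=2 f(2,2)=1
t=3: f(3,-3)=1 f(3,-1)=3 f(3,1)=3 f(3,3)=1
t=4: f(4,-4)=1 f(4,-2)=4 f(4,0)=6 f(4,2)=4 f(4,4)=1
t=5: f(5,-5)=1 f(5,-3)=5 f(5,-1)=10 f(5,1)=10 f(5,3)=5 f(5,5)=1
t=6: f(6,-6)=1 f(6,-4)=6 f(6,-2)=15 f(6,0)=20 f(6,2)=15 f(6,4)=6 f(6,6)=1
t=7: f(7,-5)=7 f(7,-3)=21 f(7,-1)=35 f(7,1)=35 f(7,3)=21 f(7,5)=7 f(7,7)=1
t=8: f(8,-6)=7 f(8,-4)=28 f(8,-2)=56 f(8,0)=70 f(8,2)=56 f(8,4)=28 f(8,6)=8 f(8,8)=1
t=9: f(9,-5)=35 f(9,-3)=84 f(9,-1)=126 f(9,1)=126 f(9,3)=84 f(9,5)=36 f(9,7)=9 f(9,9)=1
t=10: f(10,-6)=35 f(10,-4)=119 f(10,-2)=210 f(10,0)=252 f(10,2)=210 f(10,4)=120 f(10,6)=45 f(10,8)=10 f(10,10)=1
t=11: f(11,-5)=154 f(11,-3)=329 f(11,-1)=462 f(11,1)=462 f(11,3)=330 f(11,5)=165 f(11,7)=55 f(11,9)=11 f(11,11)=1
t=12: f(12,-6)=154 f(12,-4)=483 f(12,-2)=791 f(12,0)=924 f(12,2)=792 f(12,4)=495 f(12,6)=220 f(12,8)=66 f(12,10)=12 f(12,12)=1
t=13: f(13,-5)=637 f(13,-3)=1274 f(13,-1)=1715 f(13,1)=1716 f(13,3)=1287 f(13,5)=715 f(13,7)=286 f(13,9)=78 f(13,11)=13 f(13,13)=1
t=14: f(14,-6)=637 f(14,-4)=1911 f(14,-2)=2989 f(14,0)=3431 f(14,2)=3003 f(14,4)=2002 f(14,6)=1001 f(14,8)=364 f(14,10)=91 f(14,12)=14 f(14,14)=1
t=15: f(15,-5)=2548 f(15,-3)=4900 f(15,-1)=6420 f(15,1)=6434 f(15,3)=5005 f(15,5)=3003 f(15,7)=1365 f(15,9)=455 f(15,11)=105 f(15,13)=15 f(15,15)=1
t=16: f(16,-6)=2548 f(16,-4)=7448 f(16,-2)=11320 f(16,0)=12854 f(16,2)=11439 f(16,4)=8008 f(16,6)=4368 f(16,8)=1820 f(16,10)=560 f(16,12)=120 f(16,14)=16 f(16,16)=1
t=17: f(17,-5)=9996 f(17,-3)=18768 f(17,-1)=24174 f(17,1)=24293 f(17,3)=19447 f(17,5)=12376 f(17,7)=6188 f(17,9)=2380 f(17,11)=680 f(17,13)=136 f(17,15)=17 f(17,17)=1
t=18: f(18,-6)=9996 f(18,-4)=28764 f(18,-2)=42942 f(18,0)=48467 f(18,2)=43740 f(18,4)=31823 f(18,6)=18564 f(18,8)=8568 f(18,10)=3060 f(18,12)=816 f(18,14)=153 f(18,16)=18 f(18,18)=1
t=19: f(19,-5)=38760 f(19,-3)=71706 f(19,-1)=91409 f(19,1)=92207 f(19,3)=75563 f(19,5)=50387 f(19,7)=27132 f(19,9)=11628 f(19,11)=3876 f(19,13)=969 f(19,15)=171 f(19,17)=19 f(19,19)=1
t=20: f(20,-6)=38760 f(20,-4)=110466 f(20,-2)=163115 f(20,0)=183616 f(20,2)=167770 f(20,4)=125950 f(20,6)=77519 f(20,8)=38760 f(20,10)=15504 f(20,12)=4845 f(20,14)=1140 f(20,16)=190 f(20,18)=20 f(20,20)=1
t=21: f(21,-5)=149226 f(21,-3)=273581 f(21,-1)=346731 f(21,1)=351386 f(21,3)=293720 f(21,5)=203469 f(21,7)=116279 f(21,9)=54264 f(21,11)=20349 f(21,13)=5985 f(21,15)=1330 f(21,17)=210 f(21,19)=21 f(21,21)=1
t=22: f(22,-6)=149226 f(22,-4)=422807 f(22,-2)=620312 f(22,0)=698117 f(22,2)=645106 f(22,4)=497189 f(22,6)=319748 f(22,8)=170543 f(22,10)=74613 f(22,12)=26334 f(22,14)=7315 f(22,16)=1540 f(22,18)=231 f(22,20)=22 f(22,22)=1
t=23: f(23,-5)=572033 f(23,-3)=1043119 f(23,-1)=1318429 f(23,1)=1343223 f(23,3)=1142295 f(23,5)=816937 f(23,7)=490291 f(23,9)=245156 f(23,11)=100947 f(23,13)=33649 f(23,15)=8855 f(23,17)=1771 f(23,19)=253 f(23,21)=23 f(23,23)=1
t=24: f(24,-6)=572033 f(24,-4)=1615152 f(24,-2)=2361548 f(24,0)=2661652 f(24,2)=2485518 f(24,4)=1959232 f(24,6)=1307228 f(24,8)=735447 f(24,10)=346103 f(24,12)=134596 f(24,14)=42504 f(24,16)=10626 f(24,18)=2024 f(24,20)=276 f(24,22)=24 f(24,24)=1
t=25: f(25,-5)=2187185 f(25,-3)=3976700 f(25,-1)=5023200 f(25,1)=5147170 f(25,3)=4444750 f(25,5)=3266460 f(25,7)=2042675 f(25,9)=1081550 f(25,11)=480699 f(25,13)=177100 f(25,15)=53130 f(25,17)=12650 f(25,19)=2300 f(25,21)=300 f(25,23)=25 f(25,25)=1
t=26: f(26,-6)=2187185 f(26,-4)=6163885 f(26,-2)=8999900 f(26,0)=10170370 f(26,2)=9591920 f(26,4)=7711210 f(26,6)=5309135 f(26,8)=3124225 f(26,10)=1562249 f(26,12)=657799 f(26,14)=230230 f(26,16)=65780 f(26,18)=14950 f(26,20)=2600 f(26,22)=325 f(26,24)=26 f(26,26)=1
t=27: f(27,-5)=8351070 f(27,-3)=15163785 f(27,-1)=19170270 f(27,1)=19762290 f(27,3)=17303130 f(27,5)=13020345 f(27,7)=8433360 f(27,9)=4686474 f(27,11)=2220048 f(27,13)=888029 f(27,15)=296010 f(27,17)=80730 f(27,19)=17550 f(27,21)=2925 f(27,23)=351 f(27,25)=27 f(27,27)=1
Σ_s f(27,s) = 109396395
P = 109396395/134217728 = 109396395/134217728

Answer: 109396395/134217728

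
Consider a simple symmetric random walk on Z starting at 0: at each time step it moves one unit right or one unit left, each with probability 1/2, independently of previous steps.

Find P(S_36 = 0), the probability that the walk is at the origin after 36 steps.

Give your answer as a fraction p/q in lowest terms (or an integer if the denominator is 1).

To return to 0 after 36 steps: need exactly 18 steps of +1 and 18 of -1.
Favorable paths: C(36,18) = 9075135300
Total paths: 2^36 = 68719476736
P = 9075135300/68719476736 = 2268783825/17179869184

Answer: 2268783825/17179869184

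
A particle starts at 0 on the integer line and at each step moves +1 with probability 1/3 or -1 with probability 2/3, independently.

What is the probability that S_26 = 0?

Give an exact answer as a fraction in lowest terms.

To be at 0 after 26 steps: need exactly 13 steps of +1 and 13 of -1.
Number of such sequences: C(26,13) = 10400600
Each has probability (1/3)^13 · (2/3)^13 = 8192/2541865828329
P = 10400600 · 8192/2541865828329 = 85201715200/2541865828329

Answer: 85201715200/2541865828329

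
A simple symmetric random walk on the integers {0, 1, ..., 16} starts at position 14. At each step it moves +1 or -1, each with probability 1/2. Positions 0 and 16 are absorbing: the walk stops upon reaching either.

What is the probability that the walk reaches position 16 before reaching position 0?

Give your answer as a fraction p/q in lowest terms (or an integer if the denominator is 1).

Symmetric walk (p = 1/2): the harmonic-function argument gives P(hit 16 before 0 | start at 14) = a/N.
P = 14/16 = 7/8

Answer: 7/8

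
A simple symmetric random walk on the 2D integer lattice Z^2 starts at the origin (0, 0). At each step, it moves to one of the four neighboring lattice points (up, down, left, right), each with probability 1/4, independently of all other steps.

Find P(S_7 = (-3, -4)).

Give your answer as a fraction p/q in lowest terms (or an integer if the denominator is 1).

Answer: 35/16384

Derivation:
Let h be the number of horizontal steps (so 7-h are vertical). To end at (-3,-4) need (h-3)/2 right-steps and ((7-h)-4)/2 up-steps.
Sum over h with 3 ≤ h ≤ 3, h ≡ 1 (mod 2), 7-h ≡ 0 (mod 2):
h=3: C(7,3)·C(3,0)·C(4,0) = 35·1·1 = 35
Total favorable: 35
Total paths: 4^7 = 16384
P = 35/16384 = 35/16384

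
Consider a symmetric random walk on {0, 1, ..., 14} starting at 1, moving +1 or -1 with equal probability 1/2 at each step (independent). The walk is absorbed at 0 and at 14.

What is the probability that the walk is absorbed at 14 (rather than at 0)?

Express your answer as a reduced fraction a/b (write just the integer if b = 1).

Symmetric walk (p = 1/2): the harmonic-function argument gives P(hit 14 before 0 | start at 1) = a/N.
P = 1/14 = 1/14

Answer: 1/14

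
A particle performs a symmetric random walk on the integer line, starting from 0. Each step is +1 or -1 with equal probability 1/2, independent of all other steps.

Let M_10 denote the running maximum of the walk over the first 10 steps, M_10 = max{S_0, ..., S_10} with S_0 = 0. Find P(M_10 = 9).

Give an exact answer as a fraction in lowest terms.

Let M_10 = max(S_0,...,S_10). Use the reflection principle: for j ≥ 1, #{paths with M_10 ≥ j} = #{S_10 ≥ j} + #{S_10 ≥ j+1}.
By reflection, #{M_10 ≥ 9} = #{S_10 ≥ 9} + #{S_10 ≥ 10} = 1 + 1 = 2.
#{M_10 ≥ 10} = #{S_10 ≥ 10} + #{S_10 ≥ 11} = 1 + 0 = 1.
#{M_10 = 9} = 2 - 1 = 1.
P(M_10 = 9) = 1/1024 = 1/1024

Answer: 1/1024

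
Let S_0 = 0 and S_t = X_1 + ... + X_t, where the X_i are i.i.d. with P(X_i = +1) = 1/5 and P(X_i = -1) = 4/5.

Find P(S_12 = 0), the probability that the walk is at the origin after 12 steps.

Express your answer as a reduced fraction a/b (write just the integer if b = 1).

To be at 0 after 12 steps: need exactly 6 steps of +1 and 6 of -1.
Number of such sequences: C(12,6) = 924
Each has probability (1/5)^6 · (4/5)^6 = 4096/244140625
P = 924 · 4096/244140625 = 3784704/244140625

Answer: 3784704/244140625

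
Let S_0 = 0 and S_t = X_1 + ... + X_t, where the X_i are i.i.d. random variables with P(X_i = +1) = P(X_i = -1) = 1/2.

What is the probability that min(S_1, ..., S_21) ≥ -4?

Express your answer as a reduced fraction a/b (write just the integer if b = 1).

Let f(t,s) = #length-t paths at position s with S_1..S_t all ≥ -4.
f(t,s) = f(t-1,s-1) + f(t-1,s+1) for s ≥ -4; f(t,s) = 0 for s < -4.
t=0: f(0,0)=1
t=1: f(1,-1)=1 f(1,1)=1
t=2: f(2,-2)=1 f(2,0)=2 f(2,2)=1
t=3: f(3,-3)=1 f(3,-1)=3 f(3,1)=3 f(3,3)=1
t=4: f(4,-4)=1 f(4,-2)=4 f(4,0)=6 f(4,2)=4 f(4,4)=1
t=5: f(5,-3)=5 f(5,-1)=10 f(5,1)=10 f(5,3)=5 f(5,5)=1
t=6: f(6,-4)=5 f(6,-2)=15 f(6,0)=20 f(6,2)=15 f(6,4)=6 f(6,6)=1
t=7: f(7,-3)=20 f(7,-1)=35 f(7,1)=35 f(7,3)=21 f(7,5)=7 f(7,7)=1
t=8: f(8,-4)=20 f(8,-2)=55 f(8,0)=70 f(8,2)=56 f(8,4)=28 f(8,6)=8 f(8,8)=1
t=9: f(9,-3)=75 f(9,-1)=125 f(9,1)=126 f(9,3)=84 f(9,5)=36 f(9,7)=9 f(9,9)=1
t=10: f(10,-4)=75 f(10,-2)=200 f(10,0)=251 f(10,2)=210 f(10,4)=120 f(10,6)=45 f(10,8)=10 f(10,10)=1
t=11: f(11,-3)=275 f(11,-1)=451 f(11,1)=461 f(11,3)=330 f(11,5)=165 f(11,7)=55 f(11,9)=11 f(11,11)=1
t=12: f(12,-4)=275 f(12,-2)=726 f(12,0)=912 f(12,2)=791 f(12,4)=495 f(12,6)=220 f(12,8)=66 f(12,10)=12 f(12,12)=1
t=13: f(13,-3)=1001 f(13,-1)=1638 f(13,1)=1703 f(13,3)=1286 f(13,5)=715 f(13,7)=286 f(13,9)=78 f(13,11)=13 f(13,13)=1
t=14: f(14,-4)=1001 f(14,-2)=2639 f(14,0)=3341 f(14,2)=2989 f(14,4)=2001 f(14,6)=1001 f(14,8)=364 f(14,10)=91 f(14,12)=14 f(14,14)=1
t=15: f(15,-3)=3640 f(15,-1)=5980 f(15,1)=6330 f(15,3)=4990 f(15,5)=3002 f(15,7)=1365 f(15,9)=455 f(15,11)=105 f(15,13)=15 f(15,15)=1
t=16: f(16,-4)=3640 f(16,-2)=9620 f(16,0)=12310 f(16,2)=11320 f(16,4)=7992 f(16,6)=4367 f(16,8)=1820 f(16,10)=560 f(16,12)=120 f(16,14)=16 f(16,16)=1
t=17: f(17,-3)=13260 f(17,-1)=21930 f(17,1)=23630 f(17,3)=19312 f(17,5)=12359 f(17,7)=6187 f(17,9)=2380 f(17,11)=680 f(17,13)=136 f(17,15)=17 f(17,17)=1
t=18: f(18,-4)=13260 f(18,-2)=35190 f(18,0)=45560 f(18,2)=42942 f(18,4)=31671 f(18,6)=18546 f(18,8)=8567 f(18,10)=3060 f(18,12)=816 f(18,14)=153 f(18,16)=18 f(18,18)=1
t=19: f(19,-3)=48450 f(19,-1)=80750 f(19,1)=88502 f(19,3)=74613 f(19,5)=50217 f(19,7)=27113 f(19,9)=11627 f(19,11)=3876 f(19,13)=969 f(19,15)=171 f(19,17)=19 f(19,19)=1
t=20: f(20,-4)=48450 f(20,-2)=129200 f(20,0)=169252 f(20,2)=163115 f(20,4)=124830 f(20,6)=77330 f(20,8)=38740 f(20,10)=15503 f(20,12)=4845 f(20,14)=1140 f(20,16)=190 f(20,18)=20 f(20,20)=1
t=21: f(21,-3)=177650 f(21,-1)=298452 f(21,1)=332367 f(21,3)=287945 f(21,5)=202160 f(21,7)=116070 f(21,9)=54243 f(21,11)=20348 f(21,13)=5985 f(21,15)=1330 f(21,17)=210 f(21,19)=21 f(21,21)=1
Σ_s f(21,s) = 1496782
P = 1496782/2097152 = 748391/1048576

Answer: 748391/1048576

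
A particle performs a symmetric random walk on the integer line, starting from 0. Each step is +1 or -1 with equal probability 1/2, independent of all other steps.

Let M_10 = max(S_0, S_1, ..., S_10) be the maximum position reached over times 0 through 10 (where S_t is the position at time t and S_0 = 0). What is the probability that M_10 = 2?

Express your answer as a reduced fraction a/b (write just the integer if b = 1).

Answer: 105/512

Derivation:
Let M_10 = max(S_0,...,S_10). Use the reflection principle: for j ≥ 1, #{paths with M_10 ≥ j} = #{S_10 ≥ j} + #{S_10 ≥ j+1}.
By reflection, #{M_10 ≥ 2} = #{S_10 ≥ 2} + #{S_10 ≥ 3} = 386 + 176 = 562.
#{M_10 ≥ 3} = #{S_10 ≥ 3} + #{S_10 ≥ 4} = 176 + 176 = 352.
#{M_10 = 2} = 562 - 352 = 210.
P(M_10 = 2) = 210/1024 = 105/512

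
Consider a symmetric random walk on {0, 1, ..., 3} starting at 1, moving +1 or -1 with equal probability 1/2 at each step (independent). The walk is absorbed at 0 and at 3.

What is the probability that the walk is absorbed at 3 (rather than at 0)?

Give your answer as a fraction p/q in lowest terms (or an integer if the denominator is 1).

Answer: 1/3

Derivation:
Symmetric walk (p = 1/2): the harmonic-function argument gives P(hit 3 before 0 | start at 1) = a/N.
P = 1/3 = 1/3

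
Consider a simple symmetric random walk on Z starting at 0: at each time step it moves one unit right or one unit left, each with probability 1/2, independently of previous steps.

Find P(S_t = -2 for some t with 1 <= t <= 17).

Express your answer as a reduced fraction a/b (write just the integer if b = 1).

Answer: 20613/32768

Derivation:
Count via complement. Let g(t,s) = #length-t paths at position s with S_1..S_t all ≠ -2.
g(t,s) = g(t-1,s-1) + g(t-1,s+1) for s ≠ -2; g(t,-2) = 0.
t=0: g(0,0)=1
t=1: g(1,-1)=1 g(1,1)=1
t=2: g(2,0)=2 g(2,2)=1
t=3: g(3,-1)=2 g(3,1)=3 g(3,3)=1
t=4: g(4,0)=5 g(4,2)=4 g(4,4)=1
t=5: g(5,-1)=5 g(5,1)=9 g(5,3)=5 g(5,5)=1
t=6: g(6,0)=14 g(6,2)=14 g(6,4)=6 g(6,6)=1
t=7: g(7,-1)=14 g(7,1)=28 g(7,3)=20 g(7,5)=7 g(7,7)=1
t=8: g(8,0)=42 g(8,2)=48 g(8,4)=27 g(8,6)=8 g(8,8)=1
t=9: g(9,-1)=42 g(9,1)=90 g(9,3)=75 g(9,5)=35 g(9,7)=9 g(9,9)=1
t=10: g(10,0)=132 g(10,2)=165 g(10,4)=110 g(10,6)=44 g(10,8)=10 g(10,10)=1
t=11: g(11,-1)=132 g(11,1)=297 g(11,3)=275 g(11,5)=154 g(11,7)=54 g(11,9)=11 g(11,11)=1
t=12: g(12,0)=429 g(12,2)=572 g(12,4)=429 g(12,6)=208 g(12,8)=65 g(12,10)=12 g(12,12)=1
t=13: g(13,-1)=429 g(13,1)=1001 g(13,3)=1001 g(13,5)=637 g(13,7)=273 g(13,9)=77 g(13,11)=13 g(13,13)=1
t=14: g(14,0)=1430 g(14,2)=2002 g(14,4)=1638 g(14,6)=910 g(14,8)=350 g(14,10)=90 g(14,12)=14 g(14,14)=1
t=15: g(15,-1)=1430 g(15,1)=3432 g(15,3)=3640 g(15,5)=2548 g(15,7)=1260 g(15,9)=440 g(15,11)=104 g(15,13)=15 g(15,15)=1
t=16: g(16,0)=4862 g(16,2)=7072 g(16,4)=6188 g(16,6)=3808 g(16,8)=1700 g(16,10)=544 g(16,12)=119 g(16,14)=16 g(16,16)=1
t=17: g(17,-1)=4862 g(17,1)=11934 g(17,3)=13260 g(17,5)=9996 g(17,7)=5508 g(17,9)=2244 g(17,11)=663 g(17,13)=135 g(17,15)=17 g(17,17)=1
Paths never hitting -2: Σ_s g(17,s) = 48620
Paths hitting -2: 2^17 - 48620 = 82452
P = 82452/131072 = 20613/32768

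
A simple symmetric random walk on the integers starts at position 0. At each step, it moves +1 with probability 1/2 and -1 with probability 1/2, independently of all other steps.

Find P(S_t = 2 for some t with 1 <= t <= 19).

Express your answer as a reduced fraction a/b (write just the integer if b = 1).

Count via complement. Let g(t,s) = #length-t paths at position s with S_1..S_t all ≠ 2.
g(t,s) = g(t-1,s-1) + g(t-1,s+1) for s ≠ 2; g(t,2) = 0.
t=0: g(0,0)=1
t=1: g(1,-1)=1 g(1,1)=1
t=2: g(2,-2)=1 g(2,0)=2
t=3: g(3,-3)=1 g(3,-1)=3 g(3,1)=2
t=4: g(4,-4)=1 g(4,-2)=4 g(4,0)=5
t=5: g(5,-5)=1 g(5,-3)=5 g(5,-1)=9 g(5,1)=5
t=6: g(6,-6)=1 g(6,-4)=6 g(6,-2)=14 g(6,0)=14
t=7: g(7,-7)=1 g(7,-5)=7 g(7,-3)=20 g(7,-1)=28 g(7,1)=14
t=8: g(8,-8)=1 g(8,-6)=8 g(8,-4)=27 g(8,-2)=48 g(8,0)=42
t=9: g(9,-9)=1 g(9,-7)=9 g(9,-5)=35 g(9,-3)=75 g(9,-1)=90 g(9,1)=42
t=10: g(10,-10)=1 g(10,-8)=10 g(10,-6)=44 g(10,-4)=110 g(10,-2)=165 g(10,0)=132
t=11: g(11,-11)=1 g(11,-9)=11 g(11,-7)=54 g(11,-5)=154 g(11,-3)=275 g(11,-1)=297 g(11,1)=132
t=12: g(12,-12)=1 g(12,-10)=12 g(12,-8)=65 g(12,-6)=208 g(12,-4)=429 g(12,-2)=572 g(12,0)=429
t=13: g(13,-13)=1 g(13,-11)=13 g(13,-9)=77 g(13,-7)=273 g(13,-5)=637 g(13,-3)=1001 g(13,-1)=1001 g(13,1)=429
t=14: g(14,-14)=1 g(14,-12)=14 g(14,-10)=90 g(14,-8)=350 g(14,-6)=910 g(14,-4)=1638 g(14,-2)=2002 g(14,0)=1430
t=15: g(15,-15)=1 g(15,-13)=15 g(15,-11)=104 g(15,-9)=440 g(15,-7)=1260 g(15,-5)=2548 g(15,-3)=3640 g(15,-1)=3432 g(15,1)=1430
t=16: g(16,-16)=1 g(16,-14)=16 g(16,-12)=119 g(16,-10)=544 g(16,-8)=1700 g(16,-6)=3808 g(16,-4)=6188 g(16,-2)=7072 g(16,0)=4862
t=17: g(17,-17)=1 g(17,-15)=17 g(17,-13)=135 g(17,-11)=663 g(17,-9)=2244 g(17,-7)=5508 g(17,-5)=9996 g(17,-3)=13260 g(17,-1)=11934 g(17,1)=4862
t=18: g(18,-18)=1 g(18,-16)=18 g(18,-14)=152 g(18,-12)=798 g(18,-10)=2907 g(18,-8)=7752 g(18,-6)=15504 g(18,-4)=23256 g(18,-2)=25194 g(18,0)=16796
t=19: g(19,-19)=1 g(19,-17)=19 g(19,-15)=170 g(19,-13)=950 g(19,-11)=3705 g(19,-9)=10659 g(19,-7)=23256 g(19,-5)=38760 g(19,-3)=48450 g(19,-1)=41990 g(19,1)=16796
Paths never hitting 2: Σ_s g(19,s) = 184756
Paths hitting 2: 2^19 - 184756 = 339532
P = 339532/524288 = 84883/131072

Answer: 84883/131072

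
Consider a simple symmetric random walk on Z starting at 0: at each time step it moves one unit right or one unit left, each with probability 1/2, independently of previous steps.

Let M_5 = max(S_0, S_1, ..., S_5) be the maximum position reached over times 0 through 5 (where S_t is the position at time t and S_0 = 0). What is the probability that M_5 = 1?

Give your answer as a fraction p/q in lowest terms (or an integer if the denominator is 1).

Answer: 5/16

Derivation:
Let M_5 = max(S_0,...,S_5). Use the reflection principle: for j ≥ 1, #{paths with M_5 ≥ j} = #{S_5 ≥ j} + #{S_5 ≥ j+1}.
By reflection, #{M_5 ≥ 1} = #{S_5 ≥ 1} + #{S_5 ≥ 2} = 16 + 6 = 22.
#{M_5 ≥ 2} = #{S_5 ≥ 2} + #{S_5 ≥ 3} = 6 + 6 = 12.
#{M_5 = 1} = 22 - 12 = 10.
P(M_5 = 1) = 10/32 = 5/16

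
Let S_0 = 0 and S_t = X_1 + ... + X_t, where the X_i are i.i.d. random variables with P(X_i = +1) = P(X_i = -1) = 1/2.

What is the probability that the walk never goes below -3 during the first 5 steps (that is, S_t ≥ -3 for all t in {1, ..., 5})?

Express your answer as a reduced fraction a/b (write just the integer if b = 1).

Let f(t,s) = #length-t paths at position s with S_1..S_t all ≥ -3.
f(t,s) = f(t-1,s-1) + f(t-1,s+1) for s ≥ -3; f(t,s) = 0 for s < -3.
t=0: f(0,0)=1
t=1: f(1,-1)=1 f(1,1)=1
t=2: f(2,-2)=1 f(2,0)=2 f(2,2)=1
t=3: f(3,-3)=1 f(3,-1)=3 f(3,1)=3 f(3,3)=1
t=4: f(4,-2)=4 f(4,0)=6 f(4,2)=4 f(4,4)=1
t=5: f(5,-3)=4 f(5,-1)=10 f(5,1)=10 f(5,3)=5 f(5,5)=1
Σ_s f(5,s) = 30
P = 30/32 = 15/16

Answer: 15/16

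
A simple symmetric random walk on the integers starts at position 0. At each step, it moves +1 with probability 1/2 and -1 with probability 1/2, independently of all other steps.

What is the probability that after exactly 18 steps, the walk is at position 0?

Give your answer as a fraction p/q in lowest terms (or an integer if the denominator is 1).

Answer: 12155/65536

Derivation:
To return to 0 after 18 steps: need exactly 9 steps of +1 and 9 of -1.
Favorable paths: C(18,9) = 48620
Total paths: 2^18 = 262144
P = 48620/262144 = 12155/65536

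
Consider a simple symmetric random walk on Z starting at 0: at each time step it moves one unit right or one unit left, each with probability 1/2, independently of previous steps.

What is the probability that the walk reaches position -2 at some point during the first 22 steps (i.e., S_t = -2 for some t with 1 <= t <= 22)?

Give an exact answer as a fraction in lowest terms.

Count via complement. Let g(t,s) = #length-t paths at position s with S_1..S_t all ≠ -2.
g(t,s) = g(t-1,s-1) + g(t-1,s+1) for s ≠ -2; g(t,-2) = 0.
t=0: g(0,0)=1
t=1: g(1,-1)=1 g(1,1)=1
t=2: g(2,0)=2 g(2,2)=1
t=3: g(3,-1)=2 g(3,1)=3 g(3,3)=1
t=4: g(4,0)=5 g(4,2)=4 g(4,4)=1
t=5: g(5,-1)=5 g(5,1)=9 g(5,3)=5 g(5,5)=1
t=6: g(6,0)=14 g(6,2)=14 g(6,4)=6 g(6,6)=1
t=7: g(7,-1)=14 g(7,1)=28 g(7,3)=20 g(7,5)=7 g(7,7)=1
t=8: g(8,0)=42 g(8,2)=48 g(8,4)=27 g(8,6)=8 g(8,8)=1
t=9: g(9,-1)=42 g(9,1)=90 g(9,3)=75 g(9,5)=35 g(9,7)=9 g(9,9)=1
t=10: g(10,0)=132 g(10,2)=165 g(10,4)=110 g(10,6)=44 g(10,8)=10 g(10,10)=1
t=11: g(11,-1)=132 g(11,1)=297 g(11,3)=275 g(11,5)=154 g(11,7)=54 g(11,9)=11 g(11,11)=1
t=12: g(12,0)=429 g(12,2)=572 g(12,4)=429 g(12,6)=208 g(12,8)=65 g(12,10)=12 g(12,12)=1
t=13: g(13,-1)=429 g(13,1)=1001 g(13,3)=1001 g(13,5)=637 g(13,7)=273 g(13,9)=77 g(13,11)=13 g(13,13)=1
t=14: g(14,0)=1430 g(14,2)=2002 g(14,4)=1638 g(14,6)=910 g(14,8)=350 g(14,10)=90 g(14,12)=14 g(14,14)=1
t=15: g(15,-1)=1430 g(15,1)=3432 g(15,3)=3640 g(15,5)=2548 g(15,7)=1260 g(15,9)=440 g(15,11)=104 g(15,13)=15 g(15,15)=1
t=16: g(16,0)=4862 g(16,2)=7072 g(16,4)=6188 g(16,6)=3808 g(16,8)=1700 g(16,10)=544 g(16,12)=119 g(16,14)=16 g(16,16)=1
t=17: g(17,-1)=4862 g(17,1)=11934 g(17,3)=13260 g(17,5)=9996 g(17,7)=5508 g(17,9)=2244 g(17,11)=663 g(17,13)=135 g(17,15)=17 g(17,17)=1
t=18: g(18,0)=16796 g(18,2)=25194 g(18,4)=23256 g(18,6)=15504 g(18,8)=7752 g(18,10)=2907 g(18,12)=798 g(18,14)=152 g(18,16)=18 g(18,18)=1
t=19: g(19,-1)=16796 g(19,1)=41990 g(19,3)=48450 g(19,5)=38760 g(19,7)=23256 g(19,9)=10659 g(19,11)=3705 g(19,13)=950 g(19,15)=170 g(19,17)=19 g(19,19)=1
t=20: g(20,0)=58786 g(20,2)=90440 g(20,4)=87210 g(20,6)=62016 g(20,8)=33915 g(20,10)=14364 g(20,12)=4655 g(20,14)=1120 g(20,16)=189 g(20,18)=20 g(20,20)=1
t=21: g(21,-1)=58786 g(21,1)=149226 g(21,3)=177650 g(21,5)=149226 g(21,7)=95931 g(21,9)=48279 g(21,11)=19019 g(21,13)=5775 g(21,15)=1309 g(21,17)=209 g(21,19)=21 g(21,21)=1
t=22: g(22,0)=208012 g(22,2)=326876 g(22,4)=326876 g(22,6)=245157 g(22,8)=144210 g(22,10)=67298 g(22,12)=24794 g(22,14)=7084 g(22,16)=1518 g(22,18)=230 g(22,20)=22 g(22,22)=1
Paths never hitting -2: Σ_s g(22,s) = 1352078
Paths hitting -2: 2^22 - 1352078 = 2842226
P = 2842226/4194304 = 1421113/2097152

Answer: 1421113/2097152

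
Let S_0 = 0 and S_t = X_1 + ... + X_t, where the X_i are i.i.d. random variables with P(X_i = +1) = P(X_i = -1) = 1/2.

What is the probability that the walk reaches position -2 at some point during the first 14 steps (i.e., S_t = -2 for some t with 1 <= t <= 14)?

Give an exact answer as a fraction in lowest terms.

Answer: 9949/16384

Derivation:
Count via complement. Let g(t,s) = #length-t paths at position s with S_1..S_t all ≠ -2.
g(t,s) = g(t-1,s-1) + g(t-1,s+1) for s ≠ -2; g(t,-2) = 0.
t=0: g(0,0)=1
t=1: g(1,-1)=1 g(1,1)=1
t=2: g(2,0)=2 g(2,2)=1
t=3: g(3,-1)=2 g(3,1)=3 g(3,3)=1
t=4: g(4,0)=5 g(4,2)=4 g(4,4)=1
t=5: g(5,-1)=5 g(5,1)=9 g(5,3)=5 g(5,5)=1
t=6: g(6,0)=14 g(6,2)=14 g(6,4)=6 g(6,6)=1
t=7: g(7,-1)=14 g(7,1)=28 g(7,3)=20 g(7,5)=7 g(7,7)=1
t=8: g(8,0)=42 g(8,2)=48 g(8,4)=27 g(8,6)=8 g(8,8)=1
t=9: g(9,-1)=42 g(9,1)=90 g(9,3)=75 g(9,5)=35 g(9,7)=9 g(9,9)=1
t=10: g(10,0)=132 g(10,2)=165 g(10,4)=110 g(10,6)=44 g(10,8)=10 g(10,10)=1
t=11: g(11,-1)=132 g(11,1)=297 g(11,3)=275 g(11,5)=154 g(11,7)=54 g(11,9)=11 g(11,11)=1
t=12: g(12,0)=429 g(12,2)=572 g(12,4)=429 g(12,6)=208 g(12,8)=65 g(12,10)=12 g(12,12)=1
t=13: g(13,-1)=429 g(13,1)=1001 g(13,3)=1001 g(13,5)=637 g(13,7)=273 g(13,9)=77 g(13,11)=13 g(13,13)=1
t=14: g(14,0)=1430 g(14,2)=2002 g(14,4)=1638 g(14,6)=910 g(14,8)=350 g(14,10)=90 g(14,12)=14 g(14,14)=1
Paths never hitting -2: Σ_s g(14,s) = 6435
Paths hitting -2: 2^14 - 6435 = 9949
P = 9949/16384 = 9949/16384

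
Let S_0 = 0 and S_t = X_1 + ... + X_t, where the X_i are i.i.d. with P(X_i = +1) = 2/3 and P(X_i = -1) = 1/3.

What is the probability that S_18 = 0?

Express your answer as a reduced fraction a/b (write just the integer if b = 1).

Answer: 24893440/387420489

Derivation:
To be at 0 after 18 steps: need exactly 9 steps of +1 and 9 of -1.
Number of such sequences: C(18,9) = 48620
Each has probability (2/3)^9 · (1/3)^9 = 512/387420489
P = 48620 · 512/387420489 = 24893440/387420489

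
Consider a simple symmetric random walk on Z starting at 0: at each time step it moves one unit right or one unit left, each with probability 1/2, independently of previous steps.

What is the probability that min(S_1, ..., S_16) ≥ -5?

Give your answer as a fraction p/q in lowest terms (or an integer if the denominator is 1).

Answer: 28067/32768

Derivation:
Let f(t,s) = #length-t paths at position s with S_1..S_t all ≥ -5.
f(t,s) = f(t-1,s-1) + f(t-1,s+1) for s ≥ -5; f(t,s) = 0 for s < -5.
t=0: f(0,0)=1
t=1: f(1,-1)=1 f(1,1)=1
t=2: f(2,-2)=1 f(2,0)=2 f(2,2)=1
t=3: f(3,-3)=1 f(3,-1)=3 f(3,1)=3 f(3,3)=1
t=4: f(4,-4)=1 f(4,-2)=4 f(4,0)=6 f(4,2)=4 f(4,4)=1
t=5: f(5,-5)=1 f(5,-3)=5 f(5,-1)=10 f(5,1)=10 f(5,3)=5 f(5,5)=1
t=6: f(6,-4)=6 f(6,-2)=15 f(6,0)=20 f(6,2)=15 f(6,4)=6 f(6,6)=1
t=7: f(7,-5)=6 f(7,-3)=21 f(7,-1)=35 f(7,1)=35 f(7,3)=21 f(7,5)=7 f(7,7)=1
t=8: f(8,-4)=27 f(8,-2)=56 f(8,0)=70 f(8,2)=56 f(8,4)=28 f(8,6)=8 f(8,8)=1
t=9: f(9,-5)=27 f(9,-3)=83 f(9,-1)=126 f(9,1)=126 f(9,3)=84 f(9,5)=36 f(9,7)=9 f(9,9)=1
t=10: f(10,-4)=110 f(10,-2)=209 f(10,0)=252 f(10,2)=210 f(10,4)=120 f(10,6)=45 f(10,8)=10 f(10,10)=1
t=11: f(11,-5)=110 f(11,-3)=319 f(11,-1)=461 f(11,1)=462 f(11,3)=330 f(11,5)=165 f(11,7)=55 f(11,9)=11 f(11,11)=1
t=12: f(12,-4)=429 f(12,-2)=780 f(12,0)=923 f(12,2)=792 f(12,4)=495 f(12,6)=220 f(12,8)=66 f(12,10)=12 f(12,12)=1
t=13: f(13,-5)=429 f(13,-3)=1209 f(13,-1)=1703 f(13,1)=1715 f(13,3)=1287 f(13,5)=715 f(13,7)=286 f(13,9)=78 f(13,11)=13 f(13,13)=1
t=14: f(14,-4)=1638 f(14,-2)=2912 f(14,0)=3418 f(14,2)=3002 f(14,4)=2002 f(14,6)=1001 f(14,8)=364 f(14,10)=91 f(14,12)=14 f(14,14)=1
t=15: f(15,-5)=1638 f(15,-3)=4550 f(15,-1)=6330 f(15,1)=6420 f(15,3)=5004 f(15,5)=3003 f(15,7)=1365 f(15,9)=455 f(15,11)=105 f(15,13)=15 f(15,15)=1
t=16: f(16,-4)=6188 f(16,-2)=10880 f(16,0)=12750 f(16,2)=11424 f(16,4)=8007 f(16,6)=4368 f(16,8)=1820 f(16,10)=560 f(16,12)=120 f(16,14)=16 f(16,16)=1
Σ_s f(16,s) = 56134
P = 56134/65536 = 28067/32768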